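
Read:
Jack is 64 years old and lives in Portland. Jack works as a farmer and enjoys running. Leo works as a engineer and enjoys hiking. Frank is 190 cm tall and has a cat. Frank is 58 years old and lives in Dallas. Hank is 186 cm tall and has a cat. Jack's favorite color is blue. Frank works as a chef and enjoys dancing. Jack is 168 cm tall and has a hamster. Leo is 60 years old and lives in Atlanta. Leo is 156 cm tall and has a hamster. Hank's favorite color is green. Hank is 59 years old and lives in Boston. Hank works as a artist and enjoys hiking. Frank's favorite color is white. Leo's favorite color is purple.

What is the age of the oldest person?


Oldest: Jack at 64

64


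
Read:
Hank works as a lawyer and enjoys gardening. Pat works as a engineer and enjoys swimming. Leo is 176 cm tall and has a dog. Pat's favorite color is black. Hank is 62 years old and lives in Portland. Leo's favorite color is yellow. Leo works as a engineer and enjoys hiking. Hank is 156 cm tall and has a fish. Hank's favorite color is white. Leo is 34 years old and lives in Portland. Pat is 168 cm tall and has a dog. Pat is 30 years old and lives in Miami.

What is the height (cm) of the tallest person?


Tallest: Leo at 176 cm

176


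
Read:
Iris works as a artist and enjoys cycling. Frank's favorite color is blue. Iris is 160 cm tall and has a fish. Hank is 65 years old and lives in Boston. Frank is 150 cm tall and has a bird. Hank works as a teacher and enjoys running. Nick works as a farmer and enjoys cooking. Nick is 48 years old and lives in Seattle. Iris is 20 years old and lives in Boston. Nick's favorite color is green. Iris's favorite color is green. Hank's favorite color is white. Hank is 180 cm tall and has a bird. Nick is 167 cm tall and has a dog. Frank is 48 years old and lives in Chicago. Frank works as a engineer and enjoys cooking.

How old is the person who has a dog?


Person with dog is Nick, age 48

48


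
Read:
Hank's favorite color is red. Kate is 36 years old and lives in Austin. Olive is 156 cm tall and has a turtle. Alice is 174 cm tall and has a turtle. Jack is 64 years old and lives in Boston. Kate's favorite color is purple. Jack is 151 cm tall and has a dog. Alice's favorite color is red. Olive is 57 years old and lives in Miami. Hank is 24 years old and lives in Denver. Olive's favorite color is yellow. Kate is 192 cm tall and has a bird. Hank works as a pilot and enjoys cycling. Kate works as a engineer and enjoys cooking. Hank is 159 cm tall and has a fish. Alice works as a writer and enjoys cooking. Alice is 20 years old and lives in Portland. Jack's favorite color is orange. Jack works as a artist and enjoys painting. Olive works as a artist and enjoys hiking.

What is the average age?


Sum=201, n=5, avg=40.2

40.2


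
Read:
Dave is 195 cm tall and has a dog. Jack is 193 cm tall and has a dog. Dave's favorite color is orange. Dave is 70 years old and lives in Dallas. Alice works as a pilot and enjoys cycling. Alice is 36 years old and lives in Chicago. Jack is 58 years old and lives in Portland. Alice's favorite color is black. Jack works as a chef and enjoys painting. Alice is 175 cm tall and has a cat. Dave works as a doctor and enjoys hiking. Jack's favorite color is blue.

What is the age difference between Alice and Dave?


|36 - 70| = 34

34


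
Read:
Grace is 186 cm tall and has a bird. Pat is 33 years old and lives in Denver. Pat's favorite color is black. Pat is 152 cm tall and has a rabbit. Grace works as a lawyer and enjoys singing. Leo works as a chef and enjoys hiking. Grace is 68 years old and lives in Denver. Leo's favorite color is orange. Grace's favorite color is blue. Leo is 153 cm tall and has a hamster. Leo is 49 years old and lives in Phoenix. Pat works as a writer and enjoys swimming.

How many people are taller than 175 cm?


Taller than 175: 1

1


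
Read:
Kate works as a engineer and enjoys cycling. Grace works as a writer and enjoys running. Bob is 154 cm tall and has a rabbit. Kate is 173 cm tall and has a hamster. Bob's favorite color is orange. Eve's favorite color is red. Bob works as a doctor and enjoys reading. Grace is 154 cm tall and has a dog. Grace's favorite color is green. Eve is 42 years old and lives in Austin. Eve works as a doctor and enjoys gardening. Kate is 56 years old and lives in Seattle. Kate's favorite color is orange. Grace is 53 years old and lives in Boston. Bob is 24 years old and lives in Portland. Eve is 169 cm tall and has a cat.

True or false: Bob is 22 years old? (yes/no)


Bob is actually 24. no

no


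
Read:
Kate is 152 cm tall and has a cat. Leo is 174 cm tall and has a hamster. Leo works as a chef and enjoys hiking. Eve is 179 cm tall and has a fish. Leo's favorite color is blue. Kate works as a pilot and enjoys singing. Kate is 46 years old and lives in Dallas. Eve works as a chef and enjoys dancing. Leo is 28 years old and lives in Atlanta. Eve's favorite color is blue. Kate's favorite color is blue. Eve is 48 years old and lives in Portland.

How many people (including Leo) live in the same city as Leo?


Leo lives in Atlanta. Count = 1

1


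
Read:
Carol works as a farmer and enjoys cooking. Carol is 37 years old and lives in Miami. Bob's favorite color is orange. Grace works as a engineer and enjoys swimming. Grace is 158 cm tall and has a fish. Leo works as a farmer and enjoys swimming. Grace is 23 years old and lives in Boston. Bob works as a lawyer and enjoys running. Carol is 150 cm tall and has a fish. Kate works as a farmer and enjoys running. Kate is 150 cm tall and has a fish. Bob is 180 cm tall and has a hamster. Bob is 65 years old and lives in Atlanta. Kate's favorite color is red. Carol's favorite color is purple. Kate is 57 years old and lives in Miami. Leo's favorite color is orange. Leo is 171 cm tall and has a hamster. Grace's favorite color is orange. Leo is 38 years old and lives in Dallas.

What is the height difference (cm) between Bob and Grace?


|180 - 158| = 22

22


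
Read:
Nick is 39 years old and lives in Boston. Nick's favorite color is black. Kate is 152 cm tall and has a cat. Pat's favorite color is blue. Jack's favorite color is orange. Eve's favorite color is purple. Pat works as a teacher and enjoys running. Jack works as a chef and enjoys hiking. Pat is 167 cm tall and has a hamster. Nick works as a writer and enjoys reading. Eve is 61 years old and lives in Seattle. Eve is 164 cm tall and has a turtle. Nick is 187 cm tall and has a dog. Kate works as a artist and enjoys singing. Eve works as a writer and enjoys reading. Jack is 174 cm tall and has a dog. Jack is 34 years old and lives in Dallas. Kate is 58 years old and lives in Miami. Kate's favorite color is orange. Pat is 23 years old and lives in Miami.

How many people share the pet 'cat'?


Count: 1

1


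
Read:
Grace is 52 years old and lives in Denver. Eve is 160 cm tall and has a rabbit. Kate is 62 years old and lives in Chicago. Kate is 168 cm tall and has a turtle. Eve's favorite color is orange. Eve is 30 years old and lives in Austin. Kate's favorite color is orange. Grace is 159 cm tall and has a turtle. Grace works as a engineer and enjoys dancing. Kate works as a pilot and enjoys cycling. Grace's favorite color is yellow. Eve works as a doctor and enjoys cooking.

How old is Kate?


Kate is 62 years old

62


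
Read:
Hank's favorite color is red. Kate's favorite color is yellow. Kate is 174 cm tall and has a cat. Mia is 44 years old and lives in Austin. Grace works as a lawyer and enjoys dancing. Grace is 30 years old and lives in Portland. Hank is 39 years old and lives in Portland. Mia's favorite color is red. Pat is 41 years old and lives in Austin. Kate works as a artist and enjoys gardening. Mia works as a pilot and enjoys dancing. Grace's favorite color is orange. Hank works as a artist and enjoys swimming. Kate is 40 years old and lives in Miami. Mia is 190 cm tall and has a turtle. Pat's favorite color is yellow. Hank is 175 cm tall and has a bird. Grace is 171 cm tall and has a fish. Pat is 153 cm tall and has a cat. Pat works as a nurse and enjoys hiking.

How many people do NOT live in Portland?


Not in Portland: 3

3


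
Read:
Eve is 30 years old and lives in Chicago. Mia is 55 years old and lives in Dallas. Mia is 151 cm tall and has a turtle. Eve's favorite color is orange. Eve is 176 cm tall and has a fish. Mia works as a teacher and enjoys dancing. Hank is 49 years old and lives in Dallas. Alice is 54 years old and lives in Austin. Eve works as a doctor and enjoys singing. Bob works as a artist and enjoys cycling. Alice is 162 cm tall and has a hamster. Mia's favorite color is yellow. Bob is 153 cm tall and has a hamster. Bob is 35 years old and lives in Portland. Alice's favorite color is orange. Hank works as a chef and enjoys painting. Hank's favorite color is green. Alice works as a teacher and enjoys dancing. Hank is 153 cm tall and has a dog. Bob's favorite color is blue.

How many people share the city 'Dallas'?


Count: 2

2


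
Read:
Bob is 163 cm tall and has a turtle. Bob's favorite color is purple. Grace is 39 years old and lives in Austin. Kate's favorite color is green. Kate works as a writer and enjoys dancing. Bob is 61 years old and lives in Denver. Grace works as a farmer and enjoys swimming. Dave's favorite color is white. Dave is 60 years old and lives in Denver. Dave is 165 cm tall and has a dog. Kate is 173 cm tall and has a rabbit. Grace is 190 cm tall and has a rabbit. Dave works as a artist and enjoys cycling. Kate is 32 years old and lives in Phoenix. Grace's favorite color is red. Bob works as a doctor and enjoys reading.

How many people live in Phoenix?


Count in Phoenix: 1

1


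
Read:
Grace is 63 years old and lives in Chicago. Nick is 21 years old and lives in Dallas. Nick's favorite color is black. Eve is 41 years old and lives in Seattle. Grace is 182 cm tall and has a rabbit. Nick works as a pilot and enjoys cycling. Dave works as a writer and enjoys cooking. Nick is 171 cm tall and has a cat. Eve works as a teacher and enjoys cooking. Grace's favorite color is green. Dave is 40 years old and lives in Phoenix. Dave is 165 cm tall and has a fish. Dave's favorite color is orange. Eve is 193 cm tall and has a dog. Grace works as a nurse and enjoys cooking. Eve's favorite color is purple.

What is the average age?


Sum=165, n=4, avg=41.25

41.25


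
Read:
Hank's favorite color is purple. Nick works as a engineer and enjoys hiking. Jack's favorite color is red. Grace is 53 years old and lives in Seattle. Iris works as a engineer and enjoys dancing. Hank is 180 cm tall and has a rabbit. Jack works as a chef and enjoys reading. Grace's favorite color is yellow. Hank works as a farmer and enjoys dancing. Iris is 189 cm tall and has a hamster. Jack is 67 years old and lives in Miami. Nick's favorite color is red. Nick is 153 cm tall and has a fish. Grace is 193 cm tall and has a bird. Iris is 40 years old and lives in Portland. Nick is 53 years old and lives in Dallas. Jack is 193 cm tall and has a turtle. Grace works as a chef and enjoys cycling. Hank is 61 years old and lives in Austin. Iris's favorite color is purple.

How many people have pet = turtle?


Count: 1

1


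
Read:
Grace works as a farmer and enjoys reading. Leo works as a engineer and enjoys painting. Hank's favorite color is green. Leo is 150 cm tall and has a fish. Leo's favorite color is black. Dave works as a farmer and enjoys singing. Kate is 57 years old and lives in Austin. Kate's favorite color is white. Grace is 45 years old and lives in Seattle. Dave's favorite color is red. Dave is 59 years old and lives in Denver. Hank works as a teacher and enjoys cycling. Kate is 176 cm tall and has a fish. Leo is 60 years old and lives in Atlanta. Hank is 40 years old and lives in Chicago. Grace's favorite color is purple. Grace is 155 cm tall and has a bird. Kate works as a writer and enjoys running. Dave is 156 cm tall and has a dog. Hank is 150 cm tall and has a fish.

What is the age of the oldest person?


Oldest: Leo at 60

60


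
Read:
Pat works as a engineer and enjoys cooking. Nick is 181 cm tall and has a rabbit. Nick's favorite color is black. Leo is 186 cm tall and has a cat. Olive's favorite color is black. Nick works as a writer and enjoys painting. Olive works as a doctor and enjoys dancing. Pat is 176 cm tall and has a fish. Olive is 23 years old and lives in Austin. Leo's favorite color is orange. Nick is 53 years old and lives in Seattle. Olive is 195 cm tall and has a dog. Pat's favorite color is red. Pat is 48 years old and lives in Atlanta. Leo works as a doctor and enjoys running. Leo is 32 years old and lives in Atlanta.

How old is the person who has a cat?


Person with cat is Leo, age 32

32


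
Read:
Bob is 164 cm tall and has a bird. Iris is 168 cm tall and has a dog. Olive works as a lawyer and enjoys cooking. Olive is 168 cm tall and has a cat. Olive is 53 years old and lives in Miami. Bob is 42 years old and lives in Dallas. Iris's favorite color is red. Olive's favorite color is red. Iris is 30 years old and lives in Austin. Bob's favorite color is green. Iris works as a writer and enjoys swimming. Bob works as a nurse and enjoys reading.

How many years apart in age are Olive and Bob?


53 vs 42, diff = 11

11


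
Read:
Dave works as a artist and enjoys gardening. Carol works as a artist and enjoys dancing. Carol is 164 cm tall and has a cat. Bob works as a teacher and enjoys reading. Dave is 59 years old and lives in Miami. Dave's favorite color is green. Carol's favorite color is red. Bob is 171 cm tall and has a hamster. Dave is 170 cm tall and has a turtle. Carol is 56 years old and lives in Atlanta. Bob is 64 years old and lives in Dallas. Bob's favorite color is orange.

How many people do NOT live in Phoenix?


Not in Phoenix: 3

3


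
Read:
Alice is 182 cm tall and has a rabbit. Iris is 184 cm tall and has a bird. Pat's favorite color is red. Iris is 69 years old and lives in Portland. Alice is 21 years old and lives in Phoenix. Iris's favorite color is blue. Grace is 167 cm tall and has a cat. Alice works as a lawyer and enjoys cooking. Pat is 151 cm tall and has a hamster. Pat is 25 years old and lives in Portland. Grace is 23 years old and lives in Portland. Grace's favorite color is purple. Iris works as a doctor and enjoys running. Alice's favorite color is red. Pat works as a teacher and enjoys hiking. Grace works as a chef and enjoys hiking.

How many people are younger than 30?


Filter: 3

3


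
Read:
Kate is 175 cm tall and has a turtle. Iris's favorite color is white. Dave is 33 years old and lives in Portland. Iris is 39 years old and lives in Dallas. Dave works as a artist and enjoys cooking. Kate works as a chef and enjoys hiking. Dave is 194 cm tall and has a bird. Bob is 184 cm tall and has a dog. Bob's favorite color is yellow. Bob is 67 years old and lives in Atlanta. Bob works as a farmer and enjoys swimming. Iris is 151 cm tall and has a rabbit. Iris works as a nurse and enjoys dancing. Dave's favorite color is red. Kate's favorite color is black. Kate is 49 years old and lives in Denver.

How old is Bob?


Bob is 67 years old

67


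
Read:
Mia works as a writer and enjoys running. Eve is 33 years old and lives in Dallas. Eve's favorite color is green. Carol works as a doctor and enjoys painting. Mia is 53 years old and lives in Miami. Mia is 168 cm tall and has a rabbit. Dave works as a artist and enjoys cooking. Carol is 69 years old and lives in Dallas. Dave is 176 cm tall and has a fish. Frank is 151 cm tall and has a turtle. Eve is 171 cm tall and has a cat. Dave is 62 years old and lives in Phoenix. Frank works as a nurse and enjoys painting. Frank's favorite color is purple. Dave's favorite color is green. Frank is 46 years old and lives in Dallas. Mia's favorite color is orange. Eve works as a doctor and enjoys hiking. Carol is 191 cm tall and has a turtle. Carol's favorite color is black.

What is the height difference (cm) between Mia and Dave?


|168 - 176| = 8

8


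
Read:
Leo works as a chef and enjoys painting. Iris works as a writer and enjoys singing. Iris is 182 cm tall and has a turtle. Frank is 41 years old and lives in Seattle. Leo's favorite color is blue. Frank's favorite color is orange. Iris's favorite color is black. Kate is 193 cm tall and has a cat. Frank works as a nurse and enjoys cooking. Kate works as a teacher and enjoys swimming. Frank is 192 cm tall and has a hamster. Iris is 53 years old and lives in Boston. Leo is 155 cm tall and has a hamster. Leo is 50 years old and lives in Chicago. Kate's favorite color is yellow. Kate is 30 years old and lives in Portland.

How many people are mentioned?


People: Kate, Leo, Frank, Iris. Count = 4

4


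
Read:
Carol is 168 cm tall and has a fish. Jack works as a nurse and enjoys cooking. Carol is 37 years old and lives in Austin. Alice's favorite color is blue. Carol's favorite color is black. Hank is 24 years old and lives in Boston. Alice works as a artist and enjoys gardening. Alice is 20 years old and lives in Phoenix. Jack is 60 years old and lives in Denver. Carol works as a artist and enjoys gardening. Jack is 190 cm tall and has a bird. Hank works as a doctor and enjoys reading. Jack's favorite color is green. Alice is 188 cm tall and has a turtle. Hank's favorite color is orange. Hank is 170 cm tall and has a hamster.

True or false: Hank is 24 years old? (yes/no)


Hank is actually 24. yes

yes


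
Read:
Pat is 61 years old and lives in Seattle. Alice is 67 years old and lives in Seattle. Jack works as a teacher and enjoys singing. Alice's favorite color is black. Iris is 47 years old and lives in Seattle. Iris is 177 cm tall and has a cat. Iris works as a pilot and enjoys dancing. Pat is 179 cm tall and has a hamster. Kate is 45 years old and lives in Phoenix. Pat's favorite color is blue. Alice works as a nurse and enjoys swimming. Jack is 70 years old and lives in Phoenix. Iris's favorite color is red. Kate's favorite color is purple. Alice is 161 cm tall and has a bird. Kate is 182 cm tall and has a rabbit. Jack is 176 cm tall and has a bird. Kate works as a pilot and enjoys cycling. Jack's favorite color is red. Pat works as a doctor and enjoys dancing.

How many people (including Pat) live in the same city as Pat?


Pat lives in Seattle. Count = 3

3


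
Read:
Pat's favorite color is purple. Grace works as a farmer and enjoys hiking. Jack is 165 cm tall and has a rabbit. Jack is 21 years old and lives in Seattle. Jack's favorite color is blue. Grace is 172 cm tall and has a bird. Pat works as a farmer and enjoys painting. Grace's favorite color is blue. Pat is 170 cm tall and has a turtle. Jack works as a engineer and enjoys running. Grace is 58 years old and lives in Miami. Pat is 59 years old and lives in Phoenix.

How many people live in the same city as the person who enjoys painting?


Person with hobby painting is Pat, city Phoenix. Count = 1

1


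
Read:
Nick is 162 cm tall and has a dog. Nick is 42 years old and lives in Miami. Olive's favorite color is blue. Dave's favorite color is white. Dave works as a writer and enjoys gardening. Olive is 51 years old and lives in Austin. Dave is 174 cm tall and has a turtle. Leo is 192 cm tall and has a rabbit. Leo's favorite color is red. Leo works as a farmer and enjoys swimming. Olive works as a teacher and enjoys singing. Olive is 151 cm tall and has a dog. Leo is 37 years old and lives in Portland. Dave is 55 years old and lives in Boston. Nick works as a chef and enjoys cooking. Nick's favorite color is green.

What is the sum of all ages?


42+55+37+51 = 185

185


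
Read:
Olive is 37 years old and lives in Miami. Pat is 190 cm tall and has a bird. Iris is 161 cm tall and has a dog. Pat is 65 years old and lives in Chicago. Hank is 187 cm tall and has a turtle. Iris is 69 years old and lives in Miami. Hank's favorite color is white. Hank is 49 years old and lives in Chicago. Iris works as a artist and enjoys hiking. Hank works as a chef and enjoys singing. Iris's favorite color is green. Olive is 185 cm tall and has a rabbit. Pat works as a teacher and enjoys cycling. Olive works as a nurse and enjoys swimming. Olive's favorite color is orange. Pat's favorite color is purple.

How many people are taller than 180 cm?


Taller than 180: 3

3


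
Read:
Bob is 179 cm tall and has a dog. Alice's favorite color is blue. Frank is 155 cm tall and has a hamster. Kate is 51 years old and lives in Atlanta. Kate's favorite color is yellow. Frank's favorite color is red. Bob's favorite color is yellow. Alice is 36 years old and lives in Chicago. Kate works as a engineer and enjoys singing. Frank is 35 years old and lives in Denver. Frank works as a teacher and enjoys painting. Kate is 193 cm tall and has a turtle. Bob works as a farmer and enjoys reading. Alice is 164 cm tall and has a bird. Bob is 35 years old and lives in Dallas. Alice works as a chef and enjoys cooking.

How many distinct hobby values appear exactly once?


Unique hobby values: 4

4


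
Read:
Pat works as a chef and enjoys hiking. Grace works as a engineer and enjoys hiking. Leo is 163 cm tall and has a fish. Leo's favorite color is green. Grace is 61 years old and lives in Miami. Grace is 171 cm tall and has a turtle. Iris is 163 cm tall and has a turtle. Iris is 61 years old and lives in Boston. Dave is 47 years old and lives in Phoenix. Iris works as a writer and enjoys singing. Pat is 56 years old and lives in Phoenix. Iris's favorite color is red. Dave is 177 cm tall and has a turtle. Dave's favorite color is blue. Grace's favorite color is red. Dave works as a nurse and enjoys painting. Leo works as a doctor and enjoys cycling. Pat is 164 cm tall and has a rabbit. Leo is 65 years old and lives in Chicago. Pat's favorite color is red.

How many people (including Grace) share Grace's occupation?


Grace is a engineer. Count = 1

1


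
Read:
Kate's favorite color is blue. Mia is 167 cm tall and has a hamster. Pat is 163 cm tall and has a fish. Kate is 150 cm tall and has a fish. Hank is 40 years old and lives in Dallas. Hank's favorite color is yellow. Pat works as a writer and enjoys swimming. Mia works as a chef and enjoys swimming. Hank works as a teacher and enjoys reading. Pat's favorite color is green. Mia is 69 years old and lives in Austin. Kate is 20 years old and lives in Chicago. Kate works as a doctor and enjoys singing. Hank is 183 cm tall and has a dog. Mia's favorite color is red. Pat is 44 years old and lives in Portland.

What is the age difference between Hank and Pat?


|40 - 44| = 4

4


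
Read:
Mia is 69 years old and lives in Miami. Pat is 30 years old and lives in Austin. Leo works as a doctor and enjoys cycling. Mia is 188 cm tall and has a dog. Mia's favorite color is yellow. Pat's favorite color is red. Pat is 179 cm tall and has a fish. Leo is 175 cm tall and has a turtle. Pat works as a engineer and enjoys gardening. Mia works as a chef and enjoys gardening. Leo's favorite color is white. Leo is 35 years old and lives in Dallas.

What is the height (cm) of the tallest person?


Tallest: Mia at 188 cm

188


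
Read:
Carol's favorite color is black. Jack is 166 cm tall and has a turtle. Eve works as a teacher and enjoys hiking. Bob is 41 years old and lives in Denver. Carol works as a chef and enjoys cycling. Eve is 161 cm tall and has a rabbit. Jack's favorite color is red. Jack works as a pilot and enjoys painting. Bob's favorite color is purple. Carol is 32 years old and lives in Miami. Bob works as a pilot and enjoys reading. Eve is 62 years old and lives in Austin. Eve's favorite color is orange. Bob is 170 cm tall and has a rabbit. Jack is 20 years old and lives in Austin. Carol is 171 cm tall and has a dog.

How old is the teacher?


The teacher is Eve, age 62

62


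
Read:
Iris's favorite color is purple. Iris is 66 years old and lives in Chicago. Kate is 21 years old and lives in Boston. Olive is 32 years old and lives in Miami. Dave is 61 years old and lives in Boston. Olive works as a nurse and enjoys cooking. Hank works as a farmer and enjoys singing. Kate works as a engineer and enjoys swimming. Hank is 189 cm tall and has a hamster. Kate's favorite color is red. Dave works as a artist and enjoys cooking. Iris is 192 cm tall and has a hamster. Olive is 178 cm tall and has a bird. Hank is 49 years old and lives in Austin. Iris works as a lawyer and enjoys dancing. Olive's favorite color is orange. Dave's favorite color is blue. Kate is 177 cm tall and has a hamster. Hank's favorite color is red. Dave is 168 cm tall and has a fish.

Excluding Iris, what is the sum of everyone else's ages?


Sum (excluding Iris): 163

163


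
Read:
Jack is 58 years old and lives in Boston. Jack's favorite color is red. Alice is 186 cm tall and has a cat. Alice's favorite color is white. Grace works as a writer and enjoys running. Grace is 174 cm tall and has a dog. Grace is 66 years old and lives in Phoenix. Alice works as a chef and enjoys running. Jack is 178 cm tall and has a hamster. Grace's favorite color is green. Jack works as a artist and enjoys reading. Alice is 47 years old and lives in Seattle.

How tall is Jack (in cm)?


Jack is 178 cm tall

178


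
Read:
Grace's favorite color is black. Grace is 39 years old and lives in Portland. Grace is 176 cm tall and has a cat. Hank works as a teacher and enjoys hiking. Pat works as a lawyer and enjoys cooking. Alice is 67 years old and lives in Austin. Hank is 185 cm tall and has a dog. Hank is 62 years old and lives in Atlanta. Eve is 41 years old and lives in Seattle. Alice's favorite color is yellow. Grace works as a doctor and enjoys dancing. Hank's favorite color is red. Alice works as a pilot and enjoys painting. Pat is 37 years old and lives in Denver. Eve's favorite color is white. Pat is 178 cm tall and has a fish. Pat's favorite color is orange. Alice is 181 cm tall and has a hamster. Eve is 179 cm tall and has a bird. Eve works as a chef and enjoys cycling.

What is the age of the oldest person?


Oldest: Alice at 67

67


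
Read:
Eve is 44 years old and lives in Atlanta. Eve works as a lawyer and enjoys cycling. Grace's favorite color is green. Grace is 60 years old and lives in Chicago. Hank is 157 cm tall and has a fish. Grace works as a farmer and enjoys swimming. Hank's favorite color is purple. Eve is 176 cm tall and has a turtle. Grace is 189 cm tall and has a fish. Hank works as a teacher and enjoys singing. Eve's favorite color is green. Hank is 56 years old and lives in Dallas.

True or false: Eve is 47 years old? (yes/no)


Eve is actually 44. no

no


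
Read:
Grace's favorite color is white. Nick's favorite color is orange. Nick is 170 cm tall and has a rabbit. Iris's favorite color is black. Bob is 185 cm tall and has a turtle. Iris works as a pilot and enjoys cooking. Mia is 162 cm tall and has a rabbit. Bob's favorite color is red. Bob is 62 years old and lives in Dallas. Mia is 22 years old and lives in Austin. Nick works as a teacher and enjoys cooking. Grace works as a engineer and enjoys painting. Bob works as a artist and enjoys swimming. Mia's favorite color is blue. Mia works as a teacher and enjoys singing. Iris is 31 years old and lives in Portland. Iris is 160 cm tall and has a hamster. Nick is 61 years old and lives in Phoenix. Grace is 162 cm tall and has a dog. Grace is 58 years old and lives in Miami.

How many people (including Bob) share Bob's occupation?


Bob is a artist. Count = 1

1


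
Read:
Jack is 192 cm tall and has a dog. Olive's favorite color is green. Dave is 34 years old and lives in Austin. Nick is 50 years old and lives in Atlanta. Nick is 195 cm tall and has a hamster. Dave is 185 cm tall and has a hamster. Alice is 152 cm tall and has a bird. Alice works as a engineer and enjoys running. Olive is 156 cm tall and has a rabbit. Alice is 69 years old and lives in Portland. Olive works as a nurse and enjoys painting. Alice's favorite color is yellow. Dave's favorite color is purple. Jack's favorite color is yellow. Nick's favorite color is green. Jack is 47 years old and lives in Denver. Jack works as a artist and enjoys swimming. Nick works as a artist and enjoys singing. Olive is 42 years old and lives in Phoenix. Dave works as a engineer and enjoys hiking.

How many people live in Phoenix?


Count in Phoenix: 1

1


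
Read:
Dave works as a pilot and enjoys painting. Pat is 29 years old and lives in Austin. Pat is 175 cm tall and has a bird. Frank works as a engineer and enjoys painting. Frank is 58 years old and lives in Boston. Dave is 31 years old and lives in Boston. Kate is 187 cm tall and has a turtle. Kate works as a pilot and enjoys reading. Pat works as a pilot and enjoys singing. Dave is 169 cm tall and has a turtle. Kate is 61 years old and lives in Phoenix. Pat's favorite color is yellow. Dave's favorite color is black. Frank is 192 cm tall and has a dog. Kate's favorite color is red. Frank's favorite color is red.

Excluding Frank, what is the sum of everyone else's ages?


Sum (excluding Frank): 121

121


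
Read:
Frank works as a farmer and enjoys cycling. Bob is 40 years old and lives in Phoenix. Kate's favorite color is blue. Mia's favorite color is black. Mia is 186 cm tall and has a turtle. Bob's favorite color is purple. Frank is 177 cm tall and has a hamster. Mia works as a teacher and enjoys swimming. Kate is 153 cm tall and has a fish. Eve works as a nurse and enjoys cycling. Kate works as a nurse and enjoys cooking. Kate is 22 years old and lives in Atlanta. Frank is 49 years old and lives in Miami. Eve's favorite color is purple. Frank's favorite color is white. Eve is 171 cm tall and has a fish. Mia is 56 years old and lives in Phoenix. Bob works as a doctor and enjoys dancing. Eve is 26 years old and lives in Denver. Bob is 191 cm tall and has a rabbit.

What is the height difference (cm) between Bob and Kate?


|191 - 153| = 38

38


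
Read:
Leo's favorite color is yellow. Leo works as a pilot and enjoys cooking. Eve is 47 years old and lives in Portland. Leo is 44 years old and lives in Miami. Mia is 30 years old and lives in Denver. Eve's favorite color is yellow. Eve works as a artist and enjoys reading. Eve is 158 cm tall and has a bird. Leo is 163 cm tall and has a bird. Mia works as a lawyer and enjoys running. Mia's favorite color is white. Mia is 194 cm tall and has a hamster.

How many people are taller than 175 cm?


Taller than 175: 1

1


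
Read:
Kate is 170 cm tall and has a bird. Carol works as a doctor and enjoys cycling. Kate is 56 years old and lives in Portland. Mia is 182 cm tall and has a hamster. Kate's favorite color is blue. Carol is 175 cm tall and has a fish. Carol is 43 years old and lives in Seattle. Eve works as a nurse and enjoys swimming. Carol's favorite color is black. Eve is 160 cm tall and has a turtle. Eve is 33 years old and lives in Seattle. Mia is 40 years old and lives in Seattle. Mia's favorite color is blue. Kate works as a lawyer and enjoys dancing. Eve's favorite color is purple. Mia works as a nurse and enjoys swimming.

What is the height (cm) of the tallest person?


Tallest: Mia at 182 cm

182


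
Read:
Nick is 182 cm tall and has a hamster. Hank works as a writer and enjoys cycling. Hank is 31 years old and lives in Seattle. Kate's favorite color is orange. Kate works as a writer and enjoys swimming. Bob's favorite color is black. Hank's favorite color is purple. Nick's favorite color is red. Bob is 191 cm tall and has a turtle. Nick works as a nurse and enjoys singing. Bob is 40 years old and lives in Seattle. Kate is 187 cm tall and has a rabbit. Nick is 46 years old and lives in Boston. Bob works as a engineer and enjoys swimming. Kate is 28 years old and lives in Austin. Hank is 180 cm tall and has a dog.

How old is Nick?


Nick is 46 years old

46


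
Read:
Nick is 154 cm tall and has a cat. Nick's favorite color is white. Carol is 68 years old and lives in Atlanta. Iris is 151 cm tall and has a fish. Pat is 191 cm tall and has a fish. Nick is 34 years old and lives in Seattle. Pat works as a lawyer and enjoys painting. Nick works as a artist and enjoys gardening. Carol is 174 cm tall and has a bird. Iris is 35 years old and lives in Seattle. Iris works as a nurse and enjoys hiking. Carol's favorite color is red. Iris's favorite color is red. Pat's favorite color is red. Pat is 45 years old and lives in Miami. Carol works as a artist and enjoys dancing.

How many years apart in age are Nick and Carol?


34 vs 68, diff = 34

34


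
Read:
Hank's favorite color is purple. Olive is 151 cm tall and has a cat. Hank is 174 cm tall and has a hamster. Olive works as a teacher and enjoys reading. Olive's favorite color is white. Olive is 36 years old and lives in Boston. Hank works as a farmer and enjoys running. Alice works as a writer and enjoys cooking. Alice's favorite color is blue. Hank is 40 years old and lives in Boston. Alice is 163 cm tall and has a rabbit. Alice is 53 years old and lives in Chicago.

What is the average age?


Sum=129, n=3, avg=43

43


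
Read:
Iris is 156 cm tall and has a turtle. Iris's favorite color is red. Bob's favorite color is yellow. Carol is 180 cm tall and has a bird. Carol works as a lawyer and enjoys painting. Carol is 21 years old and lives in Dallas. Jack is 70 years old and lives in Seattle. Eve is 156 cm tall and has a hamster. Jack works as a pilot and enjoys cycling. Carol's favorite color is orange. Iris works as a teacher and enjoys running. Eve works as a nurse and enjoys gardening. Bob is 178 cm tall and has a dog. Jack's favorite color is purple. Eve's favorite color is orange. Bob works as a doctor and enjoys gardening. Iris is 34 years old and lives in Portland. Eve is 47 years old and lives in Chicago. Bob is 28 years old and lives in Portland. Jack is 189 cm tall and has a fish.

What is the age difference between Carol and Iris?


|21 - 34| = 13

13


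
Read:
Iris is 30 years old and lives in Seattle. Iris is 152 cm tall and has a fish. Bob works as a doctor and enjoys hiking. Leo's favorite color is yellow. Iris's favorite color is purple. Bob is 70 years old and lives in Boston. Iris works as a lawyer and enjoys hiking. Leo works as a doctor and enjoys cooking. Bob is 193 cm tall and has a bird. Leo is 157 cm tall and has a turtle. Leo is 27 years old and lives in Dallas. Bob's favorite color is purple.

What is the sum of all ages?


70+27+30 = 127

127


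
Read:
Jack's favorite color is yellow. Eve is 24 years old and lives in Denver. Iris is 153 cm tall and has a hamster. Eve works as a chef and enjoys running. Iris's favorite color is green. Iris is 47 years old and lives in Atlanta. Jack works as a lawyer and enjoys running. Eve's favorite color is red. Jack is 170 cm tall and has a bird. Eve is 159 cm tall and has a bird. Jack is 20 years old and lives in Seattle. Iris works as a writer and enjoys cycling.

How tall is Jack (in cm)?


Jack is 170 cm tall

170


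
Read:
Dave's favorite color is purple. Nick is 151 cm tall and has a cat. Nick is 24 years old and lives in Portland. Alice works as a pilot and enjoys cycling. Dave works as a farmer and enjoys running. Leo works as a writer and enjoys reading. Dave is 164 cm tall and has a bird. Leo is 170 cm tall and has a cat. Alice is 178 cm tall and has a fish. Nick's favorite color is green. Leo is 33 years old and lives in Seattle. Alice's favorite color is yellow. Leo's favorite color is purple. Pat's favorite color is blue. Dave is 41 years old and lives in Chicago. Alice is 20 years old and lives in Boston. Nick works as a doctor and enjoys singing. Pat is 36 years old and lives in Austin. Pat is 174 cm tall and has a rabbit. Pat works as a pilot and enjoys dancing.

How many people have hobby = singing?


Count: 1

1


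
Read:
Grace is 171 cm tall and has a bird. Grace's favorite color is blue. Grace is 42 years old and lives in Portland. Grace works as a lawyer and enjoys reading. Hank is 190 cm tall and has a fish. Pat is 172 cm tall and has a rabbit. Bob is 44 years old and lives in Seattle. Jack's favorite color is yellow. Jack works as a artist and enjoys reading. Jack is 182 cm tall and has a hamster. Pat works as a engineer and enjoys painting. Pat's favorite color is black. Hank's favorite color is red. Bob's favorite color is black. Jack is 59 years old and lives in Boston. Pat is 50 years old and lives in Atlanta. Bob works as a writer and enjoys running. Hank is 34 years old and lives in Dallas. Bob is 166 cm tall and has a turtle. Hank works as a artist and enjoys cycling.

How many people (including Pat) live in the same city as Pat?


Pat lives in Atlanta. Count = 1

1


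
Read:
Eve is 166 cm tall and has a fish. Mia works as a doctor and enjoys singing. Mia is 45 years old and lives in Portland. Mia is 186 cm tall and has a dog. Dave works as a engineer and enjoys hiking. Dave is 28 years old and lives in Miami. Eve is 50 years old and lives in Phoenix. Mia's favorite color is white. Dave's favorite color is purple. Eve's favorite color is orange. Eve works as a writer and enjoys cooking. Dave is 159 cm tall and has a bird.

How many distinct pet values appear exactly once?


Unique pet values: 3

3


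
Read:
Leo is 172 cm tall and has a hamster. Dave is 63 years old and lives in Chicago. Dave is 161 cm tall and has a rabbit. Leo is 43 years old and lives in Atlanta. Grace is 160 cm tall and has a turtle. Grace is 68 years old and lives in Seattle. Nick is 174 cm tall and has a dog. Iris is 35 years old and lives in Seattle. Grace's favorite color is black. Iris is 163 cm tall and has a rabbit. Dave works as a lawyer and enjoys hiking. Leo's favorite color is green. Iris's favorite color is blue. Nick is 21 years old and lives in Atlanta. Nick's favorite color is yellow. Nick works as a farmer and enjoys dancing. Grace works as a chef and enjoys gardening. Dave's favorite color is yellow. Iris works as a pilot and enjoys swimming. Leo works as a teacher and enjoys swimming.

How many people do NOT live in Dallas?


Not in Dallas: 5

5


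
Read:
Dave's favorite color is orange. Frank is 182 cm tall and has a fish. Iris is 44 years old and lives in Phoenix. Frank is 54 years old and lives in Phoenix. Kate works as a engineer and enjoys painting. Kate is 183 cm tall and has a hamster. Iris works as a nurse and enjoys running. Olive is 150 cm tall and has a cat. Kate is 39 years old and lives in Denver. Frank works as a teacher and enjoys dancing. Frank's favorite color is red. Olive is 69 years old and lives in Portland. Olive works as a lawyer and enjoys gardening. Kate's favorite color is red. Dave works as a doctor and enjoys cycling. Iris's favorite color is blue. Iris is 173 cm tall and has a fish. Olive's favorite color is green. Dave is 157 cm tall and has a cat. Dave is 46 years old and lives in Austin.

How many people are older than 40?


Filter: 4

4


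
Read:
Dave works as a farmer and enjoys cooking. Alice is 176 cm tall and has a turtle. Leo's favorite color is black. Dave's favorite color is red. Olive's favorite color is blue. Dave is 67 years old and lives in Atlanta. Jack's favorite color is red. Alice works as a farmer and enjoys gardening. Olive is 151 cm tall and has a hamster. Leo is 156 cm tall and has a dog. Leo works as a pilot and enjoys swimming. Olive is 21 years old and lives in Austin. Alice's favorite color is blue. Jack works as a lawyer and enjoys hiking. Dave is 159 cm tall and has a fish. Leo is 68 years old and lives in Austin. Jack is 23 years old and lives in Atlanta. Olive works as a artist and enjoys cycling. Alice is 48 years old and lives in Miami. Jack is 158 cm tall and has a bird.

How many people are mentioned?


People: Leo, Jack, Dave, Alice, Olive. Count = 5

5


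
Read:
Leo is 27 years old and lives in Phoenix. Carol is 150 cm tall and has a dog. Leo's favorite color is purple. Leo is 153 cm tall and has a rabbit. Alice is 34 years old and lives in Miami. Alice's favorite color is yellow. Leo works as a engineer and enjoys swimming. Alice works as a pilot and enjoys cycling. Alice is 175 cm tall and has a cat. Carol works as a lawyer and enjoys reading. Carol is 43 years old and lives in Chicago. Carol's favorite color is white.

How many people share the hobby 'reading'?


Count: 1

1
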